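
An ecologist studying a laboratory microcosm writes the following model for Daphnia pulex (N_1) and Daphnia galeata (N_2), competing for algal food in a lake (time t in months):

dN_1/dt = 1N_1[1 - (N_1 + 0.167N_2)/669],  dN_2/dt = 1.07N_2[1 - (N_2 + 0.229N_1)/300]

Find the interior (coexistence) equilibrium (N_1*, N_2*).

Setting both brackets to zero gives the nullclines N_1 + 0.167N_2 = 669 and 0.229N_1 + N_2 = 300.
Substituting N_2 = 300 - 0.229N_1 into the first: N_1(1 - 0.167·0.229) = 669 - 0.167·300.
So N_1* = 619/0.962 = 644, and then N_2* = 300 - 0.229·644 = 153.

N_1* ≈ 644, N_2* ≈ 153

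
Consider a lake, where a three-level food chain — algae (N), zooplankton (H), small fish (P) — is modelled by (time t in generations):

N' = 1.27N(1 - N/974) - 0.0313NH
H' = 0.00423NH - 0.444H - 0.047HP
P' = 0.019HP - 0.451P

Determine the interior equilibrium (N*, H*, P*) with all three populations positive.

N* ≈ 404, H* ≈ 23.7, P* ≈ 26.9

From dP/dt = 0: 0.019H* = 0.451, so H* = 23.7.
From dN/dt = 0: 1.27(1 - N*/974) = 0.0313·23.7, giving N* = 974·(1 - 0.585) = 404.
From dH/dt = 0: 0.00423·404 - 0.444 = 0.047P*, so P* = 1.27/0.047 = 26.9.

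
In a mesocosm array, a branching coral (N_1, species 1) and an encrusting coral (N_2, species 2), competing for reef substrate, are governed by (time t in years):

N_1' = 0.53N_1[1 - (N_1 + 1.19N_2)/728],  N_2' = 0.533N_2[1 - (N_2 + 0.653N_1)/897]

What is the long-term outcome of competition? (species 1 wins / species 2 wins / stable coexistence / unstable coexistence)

species 2 excludes species 1

Compare the nullcline intercepts: K1/α12 = 728/1.19 = 612 < K2 = 897; K2/α21 = 897/0.653 = 1370 > K1 = 728.
Since the inequalities point opposite ways, species 2 can invade but species 1 cannot.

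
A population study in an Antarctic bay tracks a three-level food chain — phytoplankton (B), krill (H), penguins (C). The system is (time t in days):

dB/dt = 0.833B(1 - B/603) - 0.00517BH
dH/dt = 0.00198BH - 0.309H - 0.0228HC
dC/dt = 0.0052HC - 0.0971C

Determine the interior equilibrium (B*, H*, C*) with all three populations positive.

B* ≈ 533, H* ≈ 18.7, C* ≈ 32.7

From dC/dt = 0: 0.0052H* = 0.0971, so H* = 18.7.
From dB/dt = 0: 0.833(1 - B*/603) = 0.00517·18.7, giving B* = 603·(1 - 0.116) = 533.
From dH/dt = 0: 0.00198·533 - 0.309 = 0.0228C*, so C* = 0.747/0.0228 = 32.7.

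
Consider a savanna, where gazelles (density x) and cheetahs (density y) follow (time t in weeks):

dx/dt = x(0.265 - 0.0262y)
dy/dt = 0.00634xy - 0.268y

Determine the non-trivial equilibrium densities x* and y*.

x* ≈ 42.3, y* ≈ 10.1

Set dy/dt = 0 with y > 0: 0.00634x - 0.268 = 0, so x* = 0.268/0.00634 = 42.3.
Set dx/dt = 0 with x > 0: 0.265 - 0.0262y = 0, so y* = 0.265/0.0262 = 10.1.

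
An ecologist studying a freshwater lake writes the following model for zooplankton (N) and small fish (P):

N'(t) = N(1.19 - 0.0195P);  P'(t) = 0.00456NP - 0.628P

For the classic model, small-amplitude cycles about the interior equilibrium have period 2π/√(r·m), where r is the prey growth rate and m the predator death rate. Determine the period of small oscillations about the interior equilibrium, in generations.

Here r = 1.19 and m = 0.628, so r·m = 0.747.
ω = √0.747 = 0.864 per generation, hence T = 2π/ω ≈ 7.27 generations.

T ≈ 7.27 generations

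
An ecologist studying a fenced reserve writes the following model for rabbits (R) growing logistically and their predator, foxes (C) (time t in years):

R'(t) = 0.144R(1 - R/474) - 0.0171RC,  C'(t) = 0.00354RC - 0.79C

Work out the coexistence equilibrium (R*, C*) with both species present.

R* ≈ 223, C* ≈ 4.46

From dC/dt = 0 with C > 0: 0.00354R* = 0.79, so R* = 223.
Substitute into dR/dt = 0: 0.144(1 - 223/474) = 0.0171C*.
The bracket is 0.529, giving C* = 0.0762/0.0171 = 4.46.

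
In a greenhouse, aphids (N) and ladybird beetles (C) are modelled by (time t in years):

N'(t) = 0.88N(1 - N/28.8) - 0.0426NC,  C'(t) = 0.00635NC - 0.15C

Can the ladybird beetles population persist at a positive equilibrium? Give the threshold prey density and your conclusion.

Threshold N = 23.6; K > 23.6, so yes, the predator persists.

The predator equation gives dC/dt > 0 only when N > 0.15/0.00635 = 23.6.
Without the predator, N → K = 28.8. Since 28.8 > 23.6, the predator can invade and persist.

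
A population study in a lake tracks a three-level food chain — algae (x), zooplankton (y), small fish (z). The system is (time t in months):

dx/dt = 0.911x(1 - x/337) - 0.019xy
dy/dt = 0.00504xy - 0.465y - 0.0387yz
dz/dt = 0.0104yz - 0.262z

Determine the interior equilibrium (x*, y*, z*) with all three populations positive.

x* ≈ 160, y* ≈ 25.2, z* ≈ 8.81

From dz/dt = 0: 0.0104y* = 0.262, so y* = 25.2.
From dx/dt = 0: 0.911(1 - x*/337) = 0.019·25.2, giving x* = 337·(1 - 0.525) = 160.
From dy/dt = 0: 0.00504·160 - 0.465 = 0.0387z*, so z* = 0.341/0.0387 = 8.81.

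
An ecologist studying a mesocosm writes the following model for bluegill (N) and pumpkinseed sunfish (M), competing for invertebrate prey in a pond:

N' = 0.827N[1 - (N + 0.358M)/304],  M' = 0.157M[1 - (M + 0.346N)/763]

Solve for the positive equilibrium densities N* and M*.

N* ≈ 35.2, M* ≈ 751

Setting both brackets to zero gives the nullclines N + 0.358M = 304 and 0.346N + M = 763.
Substituting M = 763 - 0.346N into the first: N(1 - 0.358·0.346) = 304 - 0.358·763.
So N* = 30.8/0.876 = 35.2, and then M* = 763 - 0.346·35.2 = 751.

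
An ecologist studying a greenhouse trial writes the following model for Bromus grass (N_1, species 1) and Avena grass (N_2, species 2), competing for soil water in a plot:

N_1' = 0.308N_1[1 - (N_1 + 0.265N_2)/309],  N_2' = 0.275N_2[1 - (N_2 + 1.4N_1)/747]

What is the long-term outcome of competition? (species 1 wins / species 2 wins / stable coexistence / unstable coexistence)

Compare the nullcline intercepts: K1/α12 = 309/0.265 = 1170 > K2 = 747; K2/α21 = 747/1.4 = 534 > K1 = 309.
Since both inequalities hold, each species can invade when rare, so the interior equilibrium is stable.

stable coexistence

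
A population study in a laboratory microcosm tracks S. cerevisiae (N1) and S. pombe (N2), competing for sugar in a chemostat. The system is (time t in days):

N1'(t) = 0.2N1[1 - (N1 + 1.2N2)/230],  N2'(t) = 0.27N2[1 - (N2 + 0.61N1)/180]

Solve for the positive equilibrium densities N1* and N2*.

Setting both brackets to zero gives the nullclines N1 + 1.2N2 = 230 and 0.61N1 + N2 = 180.
Substituting N2 = 180 - 0.61N1 into the first: N1(1 - 1.2·0.61) = 230 - 1.2·180.
So N1* = 14/0.268 = 52.2, and then N2* = 180 - 0.61·52.2 = 148.

N1* ≈ 52.2, N2* ≈ 148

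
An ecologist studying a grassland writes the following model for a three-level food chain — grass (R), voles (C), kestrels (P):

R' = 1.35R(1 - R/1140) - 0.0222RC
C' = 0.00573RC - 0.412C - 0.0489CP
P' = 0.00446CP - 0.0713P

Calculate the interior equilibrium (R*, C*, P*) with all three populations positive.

From dP/dt = 0: 0.00446C* = 0.0713, so C* = 16.
From dR/dt = 0: 1.35(1 - R*/1140) = 0.0222·16, giving R* = 1140·(1 - 0.263) = 840.
From dC/dt = 0: 0.00573·840 - 0.412 = 0.0489P*, so P* = 4.4/0.0489 = 90.

R* ≈ 840, C* ≈ 16, P* ≈ 90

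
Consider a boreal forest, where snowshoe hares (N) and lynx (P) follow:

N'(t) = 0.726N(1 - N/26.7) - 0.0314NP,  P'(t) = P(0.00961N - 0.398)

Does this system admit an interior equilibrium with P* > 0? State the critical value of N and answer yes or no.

Threshold N = 41.4; K < 41.4, so no, the predator goes extinct.

The predator equation gives dP/dt > 0 only when N > 0.398/0.00961 = 41.4.
Without the predator, N → K = 26.7. Since 26.7 < 41.4, the predator cannot invade.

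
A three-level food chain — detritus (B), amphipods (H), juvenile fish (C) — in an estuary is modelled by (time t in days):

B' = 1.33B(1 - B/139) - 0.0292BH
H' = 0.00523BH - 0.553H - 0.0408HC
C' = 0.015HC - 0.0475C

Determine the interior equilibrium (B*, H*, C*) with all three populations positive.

B* ≈ 129, H* ≈ 3.17, C* ≈ 3.03

From dC/dt = 0: 0.015H* = 0.0475, so H* = 3.17.
From dB/dt = 0: 1.33(1 - B*/139) = 0.0292·3.17, giving B* = 139·(1 - 0.0695) = 129.
From dH/dt = 0: 0.00523·129 - 0.553 = 0.0408C*, so C* = 0.123/0.0408 = 3.03.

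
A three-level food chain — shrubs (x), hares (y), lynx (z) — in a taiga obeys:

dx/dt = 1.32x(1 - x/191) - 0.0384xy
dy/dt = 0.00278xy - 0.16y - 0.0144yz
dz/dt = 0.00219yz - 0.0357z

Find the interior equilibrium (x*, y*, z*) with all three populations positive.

x* ≈ 100, y* ≈ 16.3, z* ≈ 8.28

From dz/dt = 0: 0.00219y* = 0.0357, so y* = 16.3.
From dx/dt = 0: 1.32(1 - x*/191) = 0.0384·16.3, giving x* = 191·(1 - 0.474) = 100.
From dy/dt = 0: 0.00278·100 - 0.16 = 0.0144z*, so z* = 0.119/0.0144 = 8.28.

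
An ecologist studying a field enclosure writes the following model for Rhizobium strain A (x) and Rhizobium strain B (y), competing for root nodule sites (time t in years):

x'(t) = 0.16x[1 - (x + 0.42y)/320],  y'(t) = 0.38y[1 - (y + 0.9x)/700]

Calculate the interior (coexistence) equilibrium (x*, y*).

x* ≈ 41.8, y* ≈ 662

Setting both brackets to zero gives the nullclines x + 0.42y = 320 and 0.9x + y = 700.
Substituting y = 700 - 0.9x into the first: x(1 - 0.42·0.9) = 320 - 0.42·700.
So x* = 26/0.622 = 41.8, and then y* = 700 - 0.9·41.8 = 662.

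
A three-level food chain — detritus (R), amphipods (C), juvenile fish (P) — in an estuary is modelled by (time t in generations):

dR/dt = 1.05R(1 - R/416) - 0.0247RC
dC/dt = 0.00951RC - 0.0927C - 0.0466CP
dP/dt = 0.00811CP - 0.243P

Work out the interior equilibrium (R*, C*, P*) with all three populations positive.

R* ≈ 123, C* ≈ 30, P* ≈ 23.1

From dP/dt = 0: 0.00811C* = 0.243, so C* = 30.
From dR/dt = 0: 1.05(1 - R*/416) = 0.0247·30, giving R* = 416·(1 - 0.705) = 123.
From dC/dt = 0: 0.00951·123 - 0.0927 = 0.0466P*, so P* = 1.07/0.0466 = 23.1.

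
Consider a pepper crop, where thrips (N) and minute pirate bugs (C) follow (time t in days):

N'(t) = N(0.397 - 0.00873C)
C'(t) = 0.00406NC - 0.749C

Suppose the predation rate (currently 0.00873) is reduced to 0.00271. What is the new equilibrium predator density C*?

C* ≈ 146

At the interior fixed point, setting dN/dt = 0 with N > 0 fixes C* = (prey growth rate)/(NC coefficient) — independent of the other coefficients.
With the change, C* = 0.397/0.00271 = 146; it rises from 45.5.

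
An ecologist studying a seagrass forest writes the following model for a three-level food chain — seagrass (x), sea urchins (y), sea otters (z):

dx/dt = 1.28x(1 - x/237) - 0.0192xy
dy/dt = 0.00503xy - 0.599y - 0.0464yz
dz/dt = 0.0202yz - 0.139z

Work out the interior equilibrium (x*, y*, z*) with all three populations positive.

x* ≈ 213, y* ≈ 6.88, z* ≈ 10.1

From dz/dt = 0: 0.0202y* = 0.139, so y* = 6.88.
From dx/dt = 0: 1.28(1 - x*/237) = 0.0192·6.88, giving x* = 237·(1 - 0.103) = 213.
From dy/dt = 0: 0.00503·213 - 0.599 = 0.0464z*, so z* = 0.47/0.0464 = 10.1.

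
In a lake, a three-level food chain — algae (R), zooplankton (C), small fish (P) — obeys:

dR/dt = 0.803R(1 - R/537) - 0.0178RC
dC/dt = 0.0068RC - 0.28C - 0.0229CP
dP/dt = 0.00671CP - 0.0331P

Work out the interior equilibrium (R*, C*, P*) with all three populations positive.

From dP/dt = 0: 0.00671C* = 0.0331, so C* = 4.93.
From dR/dt = 0: 0.803(1 - R*/537) = 0.0178·4.93, giving R* = 537·(1 - 0.109) = 478.
From dC/dt = 0: 0.0068·478 - 0.28 = 0.0229P*, so P* = 2.97/0.0229 = 130.

R* ≈ 478, C* ≈ 4.93, P* ≈ 130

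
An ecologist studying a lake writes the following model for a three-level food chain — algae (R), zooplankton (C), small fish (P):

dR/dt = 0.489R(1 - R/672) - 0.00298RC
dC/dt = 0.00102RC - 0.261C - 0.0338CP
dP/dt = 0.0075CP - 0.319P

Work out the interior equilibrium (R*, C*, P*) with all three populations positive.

R* ≈ 498, C* ≈ 42.5, P* ≈ 7.3

From dP/dt = 0: 0.0075C* = 0.319, so C* = 42.5.
From dR/dt = 0: 0.489(1 - R*/672) = 0.00298·42.5, giving R* = 672·(1 - 0.259) = 498.
From dC/dt = 0: 0.00102·498 - 0.261 = 0.0338P*, so P* = 0.247/0.0338 = 7.3.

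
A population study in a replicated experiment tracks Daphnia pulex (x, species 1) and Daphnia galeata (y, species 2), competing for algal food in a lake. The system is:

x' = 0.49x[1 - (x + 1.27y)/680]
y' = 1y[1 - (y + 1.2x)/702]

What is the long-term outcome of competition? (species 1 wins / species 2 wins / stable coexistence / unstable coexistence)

unstable coexistence (outcome depends on initial conditions)

Compare the nullcline intercepts: K1/α12 = 680/1.27 = 535 < K2 = 702; K2/α21 = 702/1.2 = 585 < K1 = 680.
Since both are reversed, neither can invade when rare; the interior point is a saddle.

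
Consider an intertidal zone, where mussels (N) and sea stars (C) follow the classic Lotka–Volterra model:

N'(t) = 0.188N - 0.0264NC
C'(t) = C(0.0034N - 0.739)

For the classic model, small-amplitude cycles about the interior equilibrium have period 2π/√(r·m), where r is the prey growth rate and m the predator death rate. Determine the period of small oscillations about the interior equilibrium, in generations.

Here r = 0.188 and m = 0.739, so r·m = 0.139.
ω = √0.139 = 0.373 per generation, hence T = 2π/ω ≈ 16.9 generations.

T ≈ 16.9 generations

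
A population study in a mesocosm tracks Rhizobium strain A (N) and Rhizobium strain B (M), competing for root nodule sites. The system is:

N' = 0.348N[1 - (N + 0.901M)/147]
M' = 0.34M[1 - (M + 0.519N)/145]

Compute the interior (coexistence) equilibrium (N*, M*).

N* ≈ 30.7, M* ≈ 129

Setting both brackets to zero gives the nullclines N + 0.901M = 147 and 0.519N + M = 145.
Substituting M = 145 - 0.519N into the first: N(1 - 0.901·0.519) = 147 - 0.901·145.
So N* = 16.4/0.532 = 30.7, and then M* = 145 - 0.519·30.7 = 129.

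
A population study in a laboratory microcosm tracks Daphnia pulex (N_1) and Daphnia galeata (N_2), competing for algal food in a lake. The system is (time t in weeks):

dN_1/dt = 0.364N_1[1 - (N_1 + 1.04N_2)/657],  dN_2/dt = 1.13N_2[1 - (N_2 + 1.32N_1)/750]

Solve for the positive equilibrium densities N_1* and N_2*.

Setting both brackets to zero gives the nullclines N_1 + 1.04N_2 = 657 and 1.32N_1 + N_2 = 750.
Substituting N_2 = 750 - 1.32N_1 into the first: N_1(1 - 1.04·1.32) = 657 - 1.04·750.
So N_1* = -123/-0.373 = 330, and then N_2* = 750 - 1.32·330 = 314.

N_1* ≈ 330, N_2* ≈ 314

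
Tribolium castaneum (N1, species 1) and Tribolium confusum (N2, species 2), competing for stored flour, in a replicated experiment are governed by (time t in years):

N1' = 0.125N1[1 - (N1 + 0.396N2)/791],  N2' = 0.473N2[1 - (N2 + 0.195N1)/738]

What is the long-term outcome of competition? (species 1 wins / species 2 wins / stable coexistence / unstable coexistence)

stable coexistence

Compare the nullcline intercepts: K1/α12 = 791/0.396 = 2000 > K2 = 738; K2/α21 = 738/0.195 = 3780 > K1 = 791.
Since both inequalities hold, each species can invade when rare, so the interior equilibrium is stable.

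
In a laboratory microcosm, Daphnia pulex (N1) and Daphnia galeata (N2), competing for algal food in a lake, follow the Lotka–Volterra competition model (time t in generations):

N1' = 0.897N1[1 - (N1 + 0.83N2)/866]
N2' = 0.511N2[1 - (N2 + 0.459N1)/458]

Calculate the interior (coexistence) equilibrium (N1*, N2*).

N1* ≈ 785, N2* ≈ 97.7

Setting both brackets to zero gives the nullclines N1 + 0.83N2 = 866 and 0.459N1 + N2 = 458.
Substituting N2 = 458 - 0.459N1 into the first: N1(1 - 0.83·0.459) = 866 - 0.83·458.
So N1* = 486/0.619 = 785, and then N2* = 458 - 0.459·785 = 97.7.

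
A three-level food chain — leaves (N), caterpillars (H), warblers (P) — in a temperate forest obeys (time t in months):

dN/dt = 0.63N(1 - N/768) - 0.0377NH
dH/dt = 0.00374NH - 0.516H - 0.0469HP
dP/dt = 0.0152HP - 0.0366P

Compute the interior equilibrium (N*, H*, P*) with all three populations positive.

N* ≈ 657, H* ≈ 2.41, P* ≈ 41.4

From dP/dt = 0: 0.0152H* = 0.0366, so H* = 2.41.
From dN/dt = 0: 0.63(1 - N*/768) = 0.0377·2.41, giving N* = 768·(1 - 0.144) = 657.
From dH/dt = 0: 0.00374·657 - 0.516 = 0.0469P*, so P* = 1.94/0.0469 = 41.4.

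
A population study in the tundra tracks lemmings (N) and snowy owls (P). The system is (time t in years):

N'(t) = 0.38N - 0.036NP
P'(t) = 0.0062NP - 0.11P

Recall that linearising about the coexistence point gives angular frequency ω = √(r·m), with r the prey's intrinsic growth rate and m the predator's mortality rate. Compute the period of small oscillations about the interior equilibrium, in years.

Here r = 0.38 and m = 0.11, so r·m = 0.0418.
ω = √0.0418 = 0.204 per year, hence T = 2π/ω ≈ 30.7 years.

T ≈ 30.7 years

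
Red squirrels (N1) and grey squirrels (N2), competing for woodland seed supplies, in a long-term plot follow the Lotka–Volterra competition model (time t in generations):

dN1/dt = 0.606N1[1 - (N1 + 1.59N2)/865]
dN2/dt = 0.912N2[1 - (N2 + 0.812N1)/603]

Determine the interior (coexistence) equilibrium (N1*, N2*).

N1* ≈ 322, N2* ≈ 341

Setting both brackets to zero gives the nullclines N1 + 1.59N2 = 865 and 0.812N1 + N2 = 603.
Substituting N2 = 603 - 0.812N1 into the first: N1(1 - 1.59·0.812) = 865 - 1.59·603.
So N1* = -93.8/-0.291 = 322, and then N2* = 603 - 0.812·322 = 341.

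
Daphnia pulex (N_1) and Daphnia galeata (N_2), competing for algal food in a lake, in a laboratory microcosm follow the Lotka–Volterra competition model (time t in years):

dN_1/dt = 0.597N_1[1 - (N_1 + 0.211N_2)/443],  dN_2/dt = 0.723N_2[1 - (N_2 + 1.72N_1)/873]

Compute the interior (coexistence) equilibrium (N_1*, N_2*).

Setting both brackets to zero gives the nullclines N_1 + 0.211N_2 = 443 and 1.72N_1 + N_2 = 873.
Substituting N_2 = 873 - 1.72N_1 into the first: N_1(1 - 0.211·1.72) = 443 - 0.211·873.
So N_1* = 259/0.637 = 406, and then N_2* = 873 - 1.72·406 = 174.

N_1* ≈ 406, N_2* ≈ 174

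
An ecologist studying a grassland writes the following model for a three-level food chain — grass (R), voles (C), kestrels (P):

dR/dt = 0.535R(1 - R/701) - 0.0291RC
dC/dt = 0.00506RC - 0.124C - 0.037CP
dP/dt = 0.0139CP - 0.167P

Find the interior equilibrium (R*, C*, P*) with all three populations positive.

From dP/dt = 0: 0.0139C* = 0.167, so C* = 12.
From dR/dt = 0: 0.535(1 - R*/701) = 0.0291·12, giving R* = 701·(1 - 0.653) = 243.
From dC/dt = 0: 0.00506·243 - 0.124 = 0.037P*, so P* = 1.11/0.037 = 29.9.

R* ≈ 243, C* ≈ 12, P* ≈ 29.9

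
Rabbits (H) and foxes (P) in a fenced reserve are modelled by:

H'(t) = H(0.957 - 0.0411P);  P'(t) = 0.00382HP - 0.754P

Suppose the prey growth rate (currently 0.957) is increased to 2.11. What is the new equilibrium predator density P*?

P* ≈ 51.3

At the interior fixed point, setting dH/dt = 0 with H > 0 fixes P* = (prey growth rate)/(HP coefficient) — independent of the other coefficients.
With the change, P* = 2.11/0.0411 = 51.3; it rises from 23.3.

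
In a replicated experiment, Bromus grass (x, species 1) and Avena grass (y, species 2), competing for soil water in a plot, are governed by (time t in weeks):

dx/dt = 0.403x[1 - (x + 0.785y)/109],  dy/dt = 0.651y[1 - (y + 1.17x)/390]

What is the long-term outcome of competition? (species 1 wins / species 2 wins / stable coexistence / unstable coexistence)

Compare the nullcline intercepts: K1/α12 = 109/0.785 = 139 < K2 = 390; K2/α21 = 390/1.17 = 333 > K1 = 109.
Since the inequalities point opposite ways, species 2 can invade but species 1 cannot.

species 2 excludes species 1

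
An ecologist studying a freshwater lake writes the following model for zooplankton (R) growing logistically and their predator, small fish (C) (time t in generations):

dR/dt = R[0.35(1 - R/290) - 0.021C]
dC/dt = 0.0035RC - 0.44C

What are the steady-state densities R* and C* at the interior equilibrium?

R* ≈ 126, C* ≈ 9.44

From dC/dt = 0 with C > 0: 0.0035R* = 0.44, so R* = 126.
Substitute into dR/dt = 0: 0.35(1 - 126/290) = 0.021C*.
The bracket is 0.567, giving C* = 0.198/0.021 = 9.44.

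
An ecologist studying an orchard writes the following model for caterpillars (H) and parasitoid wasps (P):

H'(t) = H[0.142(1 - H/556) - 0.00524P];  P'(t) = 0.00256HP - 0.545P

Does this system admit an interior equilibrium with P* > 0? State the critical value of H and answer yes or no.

Threshold H = 213; K > 213, so yes, the predator persists.

The predator equation gives dP/dt > 0 only when H > 0.545/0.00256 = 213.
Without the predator, H → K = 556. Since 556 > 213, the predator can invade and persist.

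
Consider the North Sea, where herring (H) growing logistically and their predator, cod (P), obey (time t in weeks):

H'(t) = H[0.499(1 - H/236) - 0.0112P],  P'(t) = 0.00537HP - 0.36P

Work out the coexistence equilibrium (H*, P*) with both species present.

From dP/dt = 0 with P > 0: 0.00537H* = 0.36, so H* = 67.
Substitute into dH/dt = 0: 0.499(1 - 67/236) = 0.0112P*.
The bracket is 0.716, giving P* = 0.357/0.0112 = 31.9.

H* ≈ 67, P* ≈ 31.9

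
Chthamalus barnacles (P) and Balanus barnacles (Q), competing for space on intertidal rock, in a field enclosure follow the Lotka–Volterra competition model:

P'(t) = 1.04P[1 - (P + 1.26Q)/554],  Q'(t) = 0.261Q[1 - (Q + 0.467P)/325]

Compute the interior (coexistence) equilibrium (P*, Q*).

Setting both brackets to zero gives the nullclines P + 1.26Q = 554 and 0.467P + Q = 325.
Substituting Q = 325 - 0.467P into the first: P(1 - 1.26·0.467) = 554 - 1.26·325.
So P* = 144/0.412 = 351, and then Q* = 325 - 0.467·351 = 161.

P* ≈ 351, Q* ≈ 161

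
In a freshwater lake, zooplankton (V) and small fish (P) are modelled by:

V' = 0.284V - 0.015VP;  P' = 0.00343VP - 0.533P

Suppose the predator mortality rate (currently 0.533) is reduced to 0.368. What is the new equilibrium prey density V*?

V* ≈ 107

At the interior fixed point, setting dP/dt = 0 with P > 0 fixes V* = (predator death rate)/(VP coefficient) — independent of the other coefficients.
With the change, V* = 0.368/0.00343 = 107; it falls from 155.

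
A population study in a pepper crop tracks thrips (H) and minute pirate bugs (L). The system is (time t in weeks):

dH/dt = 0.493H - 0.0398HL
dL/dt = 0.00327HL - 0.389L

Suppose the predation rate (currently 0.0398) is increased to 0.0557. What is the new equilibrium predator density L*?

L* ≈ 8.85

At the interior fixed point, setting dH/dt = 0 with H > 0 fixes L* = (prey growth rate)/(HL coefficient) — independent of the other coefficients.
With the change, L* = 0.493/0.0557 = 8.85; it falls from 12.4.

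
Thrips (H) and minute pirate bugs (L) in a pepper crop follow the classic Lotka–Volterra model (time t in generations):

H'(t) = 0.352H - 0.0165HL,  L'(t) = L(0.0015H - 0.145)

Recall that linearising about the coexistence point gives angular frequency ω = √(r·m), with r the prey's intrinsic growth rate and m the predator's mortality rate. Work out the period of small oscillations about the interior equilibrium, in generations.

Here r = 0.352 and m = 0.145, so r·m = 0.051.
ω = √0.051 = 0.226 per generation, hence T = 2π/ω ≈ 27.8 generations.

T ≈ 27.8 generations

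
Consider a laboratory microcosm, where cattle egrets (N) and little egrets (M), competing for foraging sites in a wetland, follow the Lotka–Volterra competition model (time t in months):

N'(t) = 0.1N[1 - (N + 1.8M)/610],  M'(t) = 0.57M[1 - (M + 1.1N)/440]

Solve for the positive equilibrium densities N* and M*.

Setting both brackets to zero gives the nullclines N + 1.8M = 610 and 1.1N + M = 440.
Substituting M = 440 - 1.1N into the first: N(1 - 1.8·1.1) = 610 - 1.8·440.
So N* = -182/-0.98 = 186, and then M* = 440 - 1.1·186 = 236.

N* ≈ 186, M* ≈ 236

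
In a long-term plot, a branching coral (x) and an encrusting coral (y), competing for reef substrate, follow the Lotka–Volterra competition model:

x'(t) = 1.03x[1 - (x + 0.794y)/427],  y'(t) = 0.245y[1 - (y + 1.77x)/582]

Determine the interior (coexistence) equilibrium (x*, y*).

Setting both brackets to zero gives the nullclines x + 0.794y = 427 and 1.77x + y = 582.
Substituting y = 582 - 1.77x into the first: x(1 - 0.794·1.77) = 427 - 0.794·582.
So x* = -35.1/-0.405 = 86.6, and then y* = 582 - 1.77·86.6 = 429.

x* ≈ 86.6, y* ≈ 429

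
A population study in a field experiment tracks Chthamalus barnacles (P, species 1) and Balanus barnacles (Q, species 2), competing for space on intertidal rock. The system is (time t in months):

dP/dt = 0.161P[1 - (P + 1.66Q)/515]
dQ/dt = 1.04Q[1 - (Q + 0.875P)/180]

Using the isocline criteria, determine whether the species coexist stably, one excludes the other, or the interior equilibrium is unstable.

species 1 excludes species 2

Compare the nullcline intercepts: K1/α12 = 515/1.66 = 310 > K2 = 180; K2/α21 = 180/0.875 = 206 < K1 = 515.
Since the inequalities point opposite ways, species 1 can invade but species 2 cannot.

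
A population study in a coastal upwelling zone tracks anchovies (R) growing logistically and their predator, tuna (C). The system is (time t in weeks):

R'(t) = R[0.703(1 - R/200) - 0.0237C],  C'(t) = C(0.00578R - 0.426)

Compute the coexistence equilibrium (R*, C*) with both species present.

R* ≈ 73.7, C* ≈ 18.7

From dC/dt = 0 with C > 0: 0.00578R* = 0.426, so R* = 73.7.
Substitute into dR/dt = 0: 0.703(1 - 73.7/200) = 0.0237C*.
The bracket is 0.631, giving C* = 0.444/0.0237 = 18.7.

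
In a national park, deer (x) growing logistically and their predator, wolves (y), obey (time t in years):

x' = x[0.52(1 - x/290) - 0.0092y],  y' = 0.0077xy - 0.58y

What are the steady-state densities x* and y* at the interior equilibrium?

From dy/dt = 0 with y > 0: 0.0077x* = 0.58, so x* = 75.3.
Substitute into dx/dt = 0: 0.52(1 - 75.3/290) = 0.0092y*.
The bracket is 0.74, giving y* = 0.385/0.0092 = 41.8.

x* ≈ 75.3, y* ≈ 41.8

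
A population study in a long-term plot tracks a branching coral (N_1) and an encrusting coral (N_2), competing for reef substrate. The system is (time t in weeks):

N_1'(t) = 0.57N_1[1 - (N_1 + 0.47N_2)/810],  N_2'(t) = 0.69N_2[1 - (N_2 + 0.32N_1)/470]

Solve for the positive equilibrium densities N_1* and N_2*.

N_1* ≈ 693, N_2* ≈ 248

Setting both brackets to zero gives the nullclines N_1 + 0.47N_2 = 810 and 0.32N_1 + N_2 = 470.
Substituting N_2 = 470 - 0.32N_1 into the first: N_1(1 - 0.47·0.32) = 810 - 0.47·470.
So N_1* = 589/0.85 = 693, and then N_2* = 470 - 0.32·693 = 248.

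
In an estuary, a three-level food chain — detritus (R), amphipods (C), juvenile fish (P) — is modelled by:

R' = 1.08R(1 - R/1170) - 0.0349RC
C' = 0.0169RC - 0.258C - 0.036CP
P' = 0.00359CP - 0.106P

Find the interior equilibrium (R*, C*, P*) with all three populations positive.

R* ≈ 53.7, C* ≈ 29.5, P* ≈ 18

From dP/dt = 0: 0.00359C* = 0.106, so C* = 29.5.
From dR/dt = 0: 1.08(1 - R*/1170) = 0.0349·29.5, giving R* = 1170·(1 - 0.954) = 53.7.
From dC/dt = 0: 0.0169·53.7 - 0.258 = 0.036P*, so P* = 0.649/0.036 = 18.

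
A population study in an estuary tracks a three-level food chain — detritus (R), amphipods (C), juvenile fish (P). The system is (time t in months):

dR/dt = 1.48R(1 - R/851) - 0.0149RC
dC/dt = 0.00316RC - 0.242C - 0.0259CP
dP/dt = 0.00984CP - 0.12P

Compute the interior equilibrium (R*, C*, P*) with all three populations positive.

From dP/dt = 0: 0.00984C* = 0.12, so C* = 12.2.
From dR/dt = 0: 1.48(1 - R*/851) = 0.0149·12.2, giving R* = 851·(1 - 0.123) = 747.
From dC/dt = 0: 0.00316·747 - 0.242 = 0.0259P*, so P* = 2.12/0.0259 = 81.7.

R* ≈ 747, C* ≈ 12.2, P* ≈ 81.7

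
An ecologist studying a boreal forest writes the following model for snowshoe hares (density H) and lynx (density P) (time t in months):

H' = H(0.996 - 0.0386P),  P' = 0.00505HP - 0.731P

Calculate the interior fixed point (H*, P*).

Set dP/dt = 0 with P > 0: 0.00505H - 0.731 = 0, so H* = 0.731/0.00505 = 145.
Set dH/dt = 0 with H > 0: 0.996 - 0.0386P = 0, so P* = 0.996/0.0386 = 25.8.

H* ≈ 145, P* ≈ 25.8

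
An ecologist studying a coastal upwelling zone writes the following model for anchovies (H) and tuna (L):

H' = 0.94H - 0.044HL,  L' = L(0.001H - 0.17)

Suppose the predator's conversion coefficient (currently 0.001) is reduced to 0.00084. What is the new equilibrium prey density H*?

At the interior fixed point, setting dL/dt = 0 with L > 0 fixes H* = (predator death rate)/(HL coefficient) — independent of the other coefficients.
With the change, H* = 0.17/0.00084 = 202; it rises from 170.

H* ≈ 202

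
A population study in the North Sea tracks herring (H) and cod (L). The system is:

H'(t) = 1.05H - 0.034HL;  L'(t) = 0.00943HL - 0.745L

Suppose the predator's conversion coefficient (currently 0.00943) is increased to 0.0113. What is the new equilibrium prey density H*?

H* ≈ 65.9

At the interior fixed point, setting dL/dt = 0 with L > 0 fixes H* = (predator death rate)/(HL coefficient) — independent of the other coefficients.
With the change, H* = 0.745/0.0113 = 65.9; it falls from 79.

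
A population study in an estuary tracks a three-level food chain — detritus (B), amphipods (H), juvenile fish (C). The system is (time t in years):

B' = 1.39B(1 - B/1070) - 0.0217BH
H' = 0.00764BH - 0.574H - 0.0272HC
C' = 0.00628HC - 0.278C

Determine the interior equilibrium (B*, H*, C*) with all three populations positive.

B* ≈ 331, H* ≈ 44.3, C* ≈ 71.7

From dC/dt = 0: 0.00628H* = 0.278, so H* = 44.3.
From dB/dt = 0: 1.39(1 - B*/1070) = 0.0217·44.3, giving B* = 1070·(1 - 0.691) = 331.
From dH/dt = 0: 0.00764·331 - 0.574 = 0.0272C*, so C* = 1.95/0.0272 = 71.7.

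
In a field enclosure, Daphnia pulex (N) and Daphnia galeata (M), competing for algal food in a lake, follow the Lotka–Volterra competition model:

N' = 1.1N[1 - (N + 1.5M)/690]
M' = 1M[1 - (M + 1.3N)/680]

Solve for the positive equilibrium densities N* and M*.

Setting both brackets to zero gives the nullclines N + 1.5M = 690 and 1.3N + M = 680.
Substituting M = 680 - 1.3N into the first: N(1 - 1.5·1.3) = 690 - 1.5·680.
So N* = -330/-0.95 = 347, and then M* = 680 - 1.3·347 = 228.

N* ≈ 347, M* ≈ 228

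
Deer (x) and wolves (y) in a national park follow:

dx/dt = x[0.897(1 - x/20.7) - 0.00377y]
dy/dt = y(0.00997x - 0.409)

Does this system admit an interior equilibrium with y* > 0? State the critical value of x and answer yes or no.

Threshold x = 41; K < 41, so no, the predator goes extinct.

The predator equation gives dy/dt > 0 only when x > 0.409/0.00997 = 41.
Without the predator, x → K = 20.7. Since 20.7 < 41, the predator cannot invade.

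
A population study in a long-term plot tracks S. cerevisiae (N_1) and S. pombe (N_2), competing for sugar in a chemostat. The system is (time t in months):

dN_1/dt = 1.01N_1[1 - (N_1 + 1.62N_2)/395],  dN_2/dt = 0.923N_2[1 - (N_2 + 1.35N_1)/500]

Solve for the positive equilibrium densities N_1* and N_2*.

N_1* ≈ 350, N_2* ≈ 28

Setting both brackets to zero gives the nullclines N_1 + 1.62N_2 = 395 and 1.35N_1 + N_2 = 500.
Substituting N_2 = 500 - 1.35N_1 into the first: N_1(1 - 1.62·1.35) = 395 - 1.62·500.
So N_1* = -415/-1.19 = 350, and then N_2* = 500 - 1.35·350 = 28.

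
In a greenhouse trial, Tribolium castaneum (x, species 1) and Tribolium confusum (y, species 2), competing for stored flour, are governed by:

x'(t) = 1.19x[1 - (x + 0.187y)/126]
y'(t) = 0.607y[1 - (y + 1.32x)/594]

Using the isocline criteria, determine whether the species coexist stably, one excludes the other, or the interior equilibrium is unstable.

stable coexistence

Compare the nullcline intercepts: K1/α12 = 126/0.187 = 674 > K2 = 594; K2/α21 = 594/1.32 = 450 > K1 = 126.
Since both inequalities hold, each species can invade when rare, so the interior equilibrium is stable.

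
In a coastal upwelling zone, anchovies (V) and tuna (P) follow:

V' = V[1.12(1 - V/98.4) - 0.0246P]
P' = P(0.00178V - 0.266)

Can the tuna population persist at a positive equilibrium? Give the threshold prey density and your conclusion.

Threshold V = 149; K < 149, so no, the predator goes extinct.

The predator equation gives dP/dt > 0 only when V > 0.266/0.00178 = 149.
Without the predator, V → K = 98.4. Since 98.4 < 149, the predator cannot invade.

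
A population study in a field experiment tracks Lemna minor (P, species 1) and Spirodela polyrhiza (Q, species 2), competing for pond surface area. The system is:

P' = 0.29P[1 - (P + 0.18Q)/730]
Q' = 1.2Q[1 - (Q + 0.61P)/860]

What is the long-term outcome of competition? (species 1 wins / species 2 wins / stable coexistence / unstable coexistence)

stable coexistence

Compare the nullcline intercepts: K1/α12 = 730/0.18 = 4060 > K2 = 860; K2/α21 = 860/0.61 = 1410 > K1 = 730.
Since both inequalities hold, each species can invade when rare, so the interior equilibrium is stable.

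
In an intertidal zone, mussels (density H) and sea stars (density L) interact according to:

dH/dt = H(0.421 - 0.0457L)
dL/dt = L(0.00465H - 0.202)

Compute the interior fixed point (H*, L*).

H* ≈ 43.4, L* ≈ 9.21

Set dL/dt = 0 with L > 0: 0.00465H - 0.202 = 0, so H* = 0.202/0.00465 = 43.4.
Set dH/dt = 0 with H > 0: 0.421 - 0.0457L = 0, so L* = 0.421/0.0457 = 9.21.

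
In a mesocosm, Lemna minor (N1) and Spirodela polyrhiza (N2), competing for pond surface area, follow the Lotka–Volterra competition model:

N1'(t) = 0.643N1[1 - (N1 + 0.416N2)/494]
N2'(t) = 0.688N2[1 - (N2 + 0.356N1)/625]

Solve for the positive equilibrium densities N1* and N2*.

N1* ≈ 275, N2* ≈ 527

Setting both brackets to zero gives the nullclines N1 + 0.416N2 = 494 and 0.356N1 + N2 = 625.
Substituting N2 = 625 - 0.356N1 into the first: N1(1 - 0.416·0.356) = 494 - 0.416·625.
So N1* = 234/0.852 = 275, and then N2* = 625 - 0.356·275 = 527.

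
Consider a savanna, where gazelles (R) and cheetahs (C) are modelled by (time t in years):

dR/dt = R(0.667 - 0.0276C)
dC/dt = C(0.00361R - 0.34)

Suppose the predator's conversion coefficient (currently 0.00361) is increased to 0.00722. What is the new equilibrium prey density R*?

At the interior fixed point, setting dC/dt = 0 with C > 0 fixes R* = (predator death rate)/(RC coefficient) — independent of the other coefficients.
With the change, R* = 0.34/0.00722 = 47.1; it falls from 94.2.

R* ≈ 47.1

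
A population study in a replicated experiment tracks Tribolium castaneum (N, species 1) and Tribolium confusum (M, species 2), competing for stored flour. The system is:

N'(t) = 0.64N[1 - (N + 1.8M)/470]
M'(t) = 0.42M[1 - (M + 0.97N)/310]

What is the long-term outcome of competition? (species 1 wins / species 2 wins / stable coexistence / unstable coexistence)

unstable coexistence (outcome depends on initial conditions)

Compare the nullcline intercepts: K1/α12 = 470/1.8 = 261 < K2 = 310; K2/α21 = 310/0.97 = 320 < K1 = 470.
Since both are reversed, neither can invade when rare; the interior point is a saddle.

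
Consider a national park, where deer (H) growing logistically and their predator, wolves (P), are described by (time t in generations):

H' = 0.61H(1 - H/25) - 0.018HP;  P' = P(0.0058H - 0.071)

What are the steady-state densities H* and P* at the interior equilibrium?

H* ≈ 12.2, P* ≈ 17.3

From dP/dt = 0 with P > 0: 0.0058H* = 0.071, so H* = 12.2.
Substitute into dH/dt = 0: 0.61(1 - 12.2/25) = 0.018P*.
The bracket is 0.51, giving P* = 0.311/0.018 = 17.3.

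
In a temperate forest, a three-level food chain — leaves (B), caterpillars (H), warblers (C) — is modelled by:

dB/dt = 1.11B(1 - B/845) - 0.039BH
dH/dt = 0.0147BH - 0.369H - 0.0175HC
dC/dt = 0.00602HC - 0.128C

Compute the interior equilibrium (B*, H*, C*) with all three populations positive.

From dC/dt = 0: 0.00602H* = 0.128, so H* = 21.3.
From dB/dt = 0: 1.11(1 - B*/845) = 0.039·21.3, giving B* = 845·(1 - 0.747) = 214.
From dH/dt = 0: 0.0147·214 - 0.369 = 0.0175C*, so C* = 2.77/0.0175 = 158.

B* ≈ 214, H* ≈ 21.3, C* ≈ 158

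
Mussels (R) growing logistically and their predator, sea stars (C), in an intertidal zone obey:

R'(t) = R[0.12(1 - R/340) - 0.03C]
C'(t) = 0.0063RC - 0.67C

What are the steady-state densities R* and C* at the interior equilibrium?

R* ≈ 106, C* ≈ 2.75

From dC/dt = 0 with C > 0: 0.0063R* = 0.67, so R* = 106.
Substitute into dR/dt = 0: 0.12(1 - 106/340) = 0.03C*.
The bracket is 0.687, giving C* = 0.0825/0.03 = 2.75.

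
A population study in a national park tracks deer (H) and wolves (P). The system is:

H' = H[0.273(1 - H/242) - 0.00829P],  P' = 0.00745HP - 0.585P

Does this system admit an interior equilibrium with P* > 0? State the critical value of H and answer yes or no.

Threshold H = 78.5; K > 78.5, so yes, the predator persists.

The predator equation gives dP/dt > 0 only when H > 0.585/0.00745 = 78.5.
Without the predator, H → K = 242. Since 242 > 78.5, the predator can invade and persist.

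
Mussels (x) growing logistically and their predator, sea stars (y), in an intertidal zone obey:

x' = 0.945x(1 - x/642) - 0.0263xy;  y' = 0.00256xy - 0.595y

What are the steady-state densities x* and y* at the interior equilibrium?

x* ≈ 232, y* ≈ 22.9

From dy/dt = 0 with y > 0: 0.00256x* = 0.595, so x* = 232.
Substitute into dx/dt = 0: 0.945(1 - 232/642) = 0.0263y*.
The bracket is 0.638, giving y* = 0.603/0.0263 = 22.9.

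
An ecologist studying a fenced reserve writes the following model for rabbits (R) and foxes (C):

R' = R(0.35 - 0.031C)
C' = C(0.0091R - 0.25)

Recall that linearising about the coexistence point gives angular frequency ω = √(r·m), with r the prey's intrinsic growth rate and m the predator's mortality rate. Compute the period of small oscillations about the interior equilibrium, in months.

Here r = 0.35 and m = 0.25, so r·m = 0.0875.
ω = √0.0875 = 0.296 per month, hence T = 2π/ω ≈ 21.2 months.

T ≈ 21.2 months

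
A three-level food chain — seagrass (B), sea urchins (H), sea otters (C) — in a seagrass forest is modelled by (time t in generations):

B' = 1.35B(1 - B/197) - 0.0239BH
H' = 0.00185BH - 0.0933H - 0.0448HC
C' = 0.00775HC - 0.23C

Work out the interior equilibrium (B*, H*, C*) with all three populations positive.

B* ≈ 93.5, H* ≈ 29.7, C* ≈ 1.78

From dC/dt = 0: 0.00775H* = 0.23, so H* = 29.7.
From dB/dt = 0: 1.35(1 - B*/197) = 0.0239·29.7, giving B* = 197·(1 - 0.525) = 93.5.
From dH/dt = 0: 0.00185·93.5 - 0.0933 = 0.0448C*, so C* = 0.0797/0.0448 = 1.78.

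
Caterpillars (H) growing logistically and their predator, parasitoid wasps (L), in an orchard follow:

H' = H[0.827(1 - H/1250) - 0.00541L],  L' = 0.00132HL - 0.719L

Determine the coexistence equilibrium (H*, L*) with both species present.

H* ≈ 545, L* ≈ 86.3

From dL/dt = 0 with L > 0: 0.00132H* = 0.719, so H* = 545.
Substitute into dH/dt = 0: 0.827(1 - 545/1250) = 0.00541L*.
The bracket is 0.564, giving L* = 0.467/0.00541 = 86.3.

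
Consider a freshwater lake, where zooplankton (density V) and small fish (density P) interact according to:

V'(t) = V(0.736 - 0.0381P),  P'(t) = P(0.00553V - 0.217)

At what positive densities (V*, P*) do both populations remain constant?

Set dP/dt = 0 with P > 0: 0.00553V - 0.217 = 0, so V* = 0.217/0.00553 = 39.2.
Set dV/dt = 0 with V > 0: 0.736 - 0.0381P = 0, so P* = 0.736/0.0381 = 19.3.

V* ≈ 39.2, P* ≈ 19.3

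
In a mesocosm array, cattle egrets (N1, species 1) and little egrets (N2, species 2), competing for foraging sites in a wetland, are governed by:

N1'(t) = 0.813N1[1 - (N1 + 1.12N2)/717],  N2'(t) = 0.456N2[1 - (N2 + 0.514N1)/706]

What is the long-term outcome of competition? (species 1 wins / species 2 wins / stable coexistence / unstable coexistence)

species 2 excludes species 1

Compare the nullcline intercepts: K1/α12 = 717/1.12 = 640 < K2 = 706; K2/α21 = 706/0.514 = 1370 > K1 = 717.
Since the inequalities point opposite ways, species 2 can invade but species 1 cannot.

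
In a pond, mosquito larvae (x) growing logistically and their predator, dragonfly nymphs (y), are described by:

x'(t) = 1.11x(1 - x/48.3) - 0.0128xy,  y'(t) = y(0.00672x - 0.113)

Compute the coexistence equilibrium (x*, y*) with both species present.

x* ≈ 16.8, y* ≈ 56.5

From dy/dt = 0 with y > 0: 0.00672x* = 0.113, so x* = 16.8.
Substitute into dx/dt = 0: 1.11(1 - 16.8/48.3) = 0.0128y*.
The bracket is 0.652, giving y* = 0.724/0.0128 = 56.5.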